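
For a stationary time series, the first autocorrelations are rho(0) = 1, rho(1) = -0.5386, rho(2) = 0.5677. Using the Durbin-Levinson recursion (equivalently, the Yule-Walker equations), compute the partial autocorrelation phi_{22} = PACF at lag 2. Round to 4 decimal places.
\phi_{22} = 0.3910

The PACF at lag k is phi_{kk}, the last component of the solution
to the Yule-Walker system G_k phi = r_k where
  (G_k)_{ij} = rho(|i - j|), (r_k)_i = rho(i), i,j = 1..k.
Equivalently, Durbin-Levinson gives phi_{kk} iteratively:
  phi_{11} = rho(1)
  phi_{kk} = [rho(k) - sum_{j=1..k-1} phi_{k-1,j} rho(k-j)]
            / [1 - sum_{j=1..k-1} phi_{k-1,j} rho(j)],
  phi_{k,j} = phi_{k-1,j} - phi_{kk} phi_{k-1,k-j},  j = 1..k-1.
Step k = 1:
  phi_11 = rho(1) = -0.5386.
Step k = 2:
  phi_22 = [rho(2) - phi_11 rho(1)] / [1 - phi_11 rho(1)] = [0.5677 - (-0.5386)(-0.5386)] / [1 - (-0.5386)(-0.5386)]
         = 0.27761004 / 0.70991004 = 0.391.
Therefore phi_{22} = 0.3910.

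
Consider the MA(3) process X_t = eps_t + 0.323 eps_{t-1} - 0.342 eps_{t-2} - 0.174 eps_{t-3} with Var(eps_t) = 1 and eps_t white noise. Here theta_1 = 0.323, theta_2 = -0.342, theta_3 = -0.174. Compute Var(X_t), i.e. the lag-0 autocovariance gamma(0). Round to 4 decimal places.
\gamma(0) = 1.2516

For an MA(q) process X_t = eps_t + sum_i theta_i eps_{t-i} with
Var(eps_t) = sigma^2, the variance is
  gamma(0) = sigma^2 * (1 + sum_i theta_i^2).
  sum_i theta_i^2 = (0.323)^2 + (-0.342)^2 + (-0.174)^2 = 0.104329 + 0.116964 + 0.030276 = 0.251569.
  gamma(0) = 1 * (1 + 0.251569) = 1 * 1.251569 = 1.251569, which rounds to 1.2516.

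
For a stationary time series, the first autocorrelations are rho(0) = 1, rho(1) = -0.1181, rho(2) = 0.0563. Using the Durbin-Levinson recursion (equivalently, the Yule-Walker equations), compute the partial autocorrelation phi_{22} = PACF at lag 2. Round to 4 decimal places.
\phi_{22} = 0.0430

The PACF at lag k is phi_{kk}, the last component of the solution
to the Yule-Walker system G_k phi = r_k where
  (G_k)_{ij} = rho(|i - j|), (r_k)_i = rho(i), i,j = 1..k.
Equivalently, Durbin-Levinson gives phi_{kk} iteratively:
  phi_{11} = rho(1)
  phi_{kk} = [rho(k) - sum_{j=1..k-1} phi_{k-1,j} rho(k-j)]
            / [1 - sum_{j=1..k-1} phi_{k-1,j} rho(j)],
  phi_{k,j} = phi_{k-1,j} - phi_{kk} phi_{k-1,k-j},  j = 1..k-1.
Step k = 1:
  phi_11 = rho(1) = -0.1181.
Step k = 2:
  phi_22 = [rho(2) - phi_11 rho(1)] / [1 - phi_11 rho(1)] = [0.0563 - (-0.1181)(-0.1181)] / [1 - (-0.1181)(-0.1181)]
         = 0.04235239 / 0.98605239 = 0.043.
Therefore phi_{22} = 0.0430.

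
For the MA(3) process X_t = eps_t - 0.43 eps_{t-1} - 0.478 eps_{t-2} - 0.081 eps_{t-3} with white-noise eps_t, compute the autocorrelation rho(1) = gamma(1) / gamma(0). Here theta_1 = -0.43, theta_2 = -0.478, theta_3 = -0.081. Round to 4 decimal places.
\rho(1) = -0.1308

For an MA(q) process with theta_0 = 1, the autocovariance is
  gamma(k) = sigma^2 * sum_{i=0..q-k} theta_i * theta_{i+k},
and rho(k) = gamma(k) / gamma(0). Sigma^2 cancels.
  numerator   = (1)*(-0.43) + (-0.43)*(-0.478) + (-0.478)*(-0.081) = -0.185742.
  denominator = (1)^2 + (-0.43)^2 + (-0.478)^2 + (-0.081)^2 = 1.419945.
  rho(1) = -0.185742 / 1.419945 = -0.1308.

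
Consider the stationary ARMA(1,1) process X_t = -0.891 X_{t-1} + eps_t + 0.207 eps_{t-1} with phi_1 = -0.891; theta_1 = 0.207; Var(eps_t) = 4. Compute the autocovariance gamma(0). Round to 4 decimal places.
\gamma(0) = 13.0793

Multiply the model equation by X_{t-k} and take expectations. With theta_0 = psi_0 = 1 and psi_j the MA(infinity) weights, this gives
  gamma(k) - sum_i phi_i gamma(k-i) = c_k,
  c_k = sigma^2 * sum_{j=k..q} theta_j psi_{j-k}   (c_k = 0 for k > q),
using gamma(-m) = gamma(m).
psi-weights needed (psi_j = theta_j + sum_i phi_i psi_{j-i}):
  psi_1 = theta_1 + phi_1 = 0.207 + (-0.891) = -0.684
Right-hand sides:
  c_0 = sigma^2 (1 + theta_1 psi_1) = 4 * (1 + (0.207)(-0.684)) = 4 * 0.858412 = 3.433648
  c_1 = sigma^2 theta_1 = 4 * (0.207) = 0.828
  c_2 = 0
Equations for k = 0 and k = 1 (AR order 1):
  gamma(0) = phi_1 gamma(1) + c_0
  gamma(1) = phi_1 gamma(0) + c_1
Substituting the second into the first: gamma(0) (1 - phi_1^2) = c_0 + phi_1 c_1, so
  gamma(0) = (c_0 + phi_1 c_1) / (1 - phi_1^2) = (3.433648 + (-0.891)(0.828)) / (1 - (-0.891)^2) = 2.6959 / 0.206119 = 13.079338.
Therefore gamma(0) = 13.0793 (to 4 decimal places).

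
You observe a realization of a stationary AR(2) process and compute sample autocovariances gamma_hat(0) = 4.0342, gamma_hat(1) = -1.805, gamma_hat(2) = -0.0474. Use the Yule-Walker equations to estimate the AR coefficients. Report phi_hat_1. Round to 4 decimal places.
\hat\phi_{1} = -0.5660

The Yule-Walker equations for an AR(p) process read, in matrix form,
  Gamma_p phi = r_p,   with   (Gamma_p)_{ij} = gamma(|i - j|),
                       (r_p)_i = gamma(i),   i,j = 1..p.
Substitute the sample gammas (Toeplitz matrix and right-hand side of size 2):
  Gamma_p = [[4.0342, -1.805], [-1.805, 4.0342]]
  r_p     = [-1.805, -0.0474]
Written out:
  4.0342 phi_1 - 1.805 phi_2 = -1.805
  -1.805 phi_1 + 4.0342 phi_2 = -0.0474
Solve by Cramer's rule:
  det = gamma(0)^2 - gamma(1)^2 = (4.0342)^2 - (-1.805)^2 = 16.27476964 - 3.258025 = 13.01674464
  phi_hat_1 = [gamma(1) gamma(0) - gamma(1) gamma(2)] / det = [(-1.805)(4.0342) - (-1.805)(-0.0474)] / 13.01674464 = -7.367288 / 13.01674464 = -0.566
  phi_hat_2 = [gamma(0) gamma(2) - gamma(1)^2] / det = [(4.0342)(-0.0474) - (-1.805)^2] / 13.01674464 = -3.44924608 / 13.01674464 = -0.265
So phi_hat = [-0.5660, -0.2650].
Therefore phi_hat_1 = -0.5660.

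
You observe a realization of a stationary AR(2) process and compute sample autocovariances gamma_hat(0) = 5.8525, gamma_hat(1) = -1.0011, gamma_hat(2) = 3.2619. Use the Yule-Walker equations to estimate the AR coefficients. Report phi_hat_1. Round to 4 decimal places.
\hat\phi_{1} = -0.0780

The Yule-Walker equations for an AR(p) process read, in matrix form,
  Gamma_p phi = r_p,   with   (Gamma_p)_{ij} = gamma(|i - j|),
                       (r_p)_i = gamma(i),   i,j = 1..p.
Substitute the sample gammas (Toeplitz matrix and right-hand side of size 2):
  Gamma_p = [[5.8525, -1.0011], [-1.0011, 5.8525]]
  r_p     = [-1.0011, 3.2619]
Written out:
  5.8525 phi_1 - 1.0011 phi_2 = -1.0011
  -1.0011 phi_1 + 5.8525 phi_2 = 3.2619
Solve by Cramer's rule:
  det = gamma(0)^2 - gamma(1)^2 = (5.8525)^2 - (-1.0011)^2 = 34.25175625 - 1.00220121 = 33.24955504
  phi_hat_1 = [gamma(1) gamma(0) - gamma(1) gamma(2)] / det = [(-1.0011)(5.8525) - (-1.0011)(3.2619)] / 33.24955504 = -2.59344966 / 33.24955504 = -0.078
  phi_hat_2 = [gamma(0) gamma(2) - gamma(1)^2] / det = [(5.8525)(3.2619) - (-1.0011)^2] / 33.24955504 = 18.08806854 / 33.24955504 = 0.544
So phi_hat = [-0.0780, 0.5440].
Therefore phi_hat_1 = -0.0780.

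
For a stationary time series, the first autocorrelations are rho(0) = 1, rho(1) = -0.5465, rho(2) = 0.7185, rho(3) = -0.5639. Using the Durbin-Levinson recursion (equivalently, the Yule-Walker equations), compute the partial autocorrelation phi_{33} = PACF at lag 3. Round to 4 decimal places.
\phi_{33} = -0.1759

The PACF at lag k is phi_{kk}, the last component of the solution
to the Yule-Walker system G_k phi = r_k where
  (G_k)_{ij} = rho(|i - j|), (r_k)_i = rho(i), i,j = 1..k.
Equivalently, Durbin-Levinson gives phi_{kk} iteratively:
  phi_{11} = rho(1)
  phi_{kk} = [rho(k) - sum_{j=1..k-1} phi_{k-1,j} rho(k-j)]
            / [1 - sum_{j=1..k-1} phi_{k-1,j} rho(j)],
  phi_{k,j} = phi_{k-1,j} - phi_{kk} phi_{k-1,k-j},  j = 1..k-1.
Step k = 1:
  phi_11 = rho(1) = -0.5465.
Step k = 2:
  phi_22 = [rho(2) - phi_11 rho(1)] / [1 - phi_11 rho(1)] = [0.7185 - (-0.5465)(-0.5465)] / [1 - (-0.5465)(-0.5465)]
         = 0.41983775 / 0.70133775 = 0.598624.
  Update: phi_21 = phi_11 - phi_22 phi_11 = -0.5465 - (0.598624)(-0.5465) = -0.219352.
Step k = 3:
  phi_33 = [rho(3) - phi_21 rho(2) - phi_22 rho(1)] / [1 - phi_21 rho(1) - phi_22 rho(2)]
    numerator   = -0.5639 - (-0.219352)(0.7185) - (0.598624)(-0.5465) = -0.07914755
    denominator = 1 - (-0.219352)(-0.5465) - (0.598624)(0.7185) = 0.45001271
  phi_33 = -0.07914755 / 0.45001271 = -0.1759.
Therefore phi_{33} = -0.1759.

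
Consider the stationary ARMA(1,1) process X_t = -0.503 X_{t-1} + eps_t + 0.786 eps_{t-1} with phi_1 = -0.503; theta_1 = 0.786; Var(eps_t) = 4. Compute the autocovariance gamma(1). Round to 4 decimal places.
\gamma(1) = 0.9163

Multiply the model equation by X_{t-k} and take expectations. With theta_0 = psi_0 = 1 and psi_j the MA(infinity) weights, this gives
  gamma(k) - sum_i phi_i gamma(k-i) = c_k,
  c_k = sigma^2 * sum_{j=k..q} theta_j psi_{j-k}   (c_k = 0 for k > q),
using gamma(-m) = gamma(m).
psi-weights needed (psi_j = theta_j + sum_i phi_i psi_{j-i}):
  psi_1 = theta_1 + phi_1 = 0.786 + (-0.503) = 0.283
Right-hand sides:
  c_0 = sigma^2 (1 + theta_1 psi_1) = 4 * (1 + (0.786)(0.283)) = 4 * 1.222438 = 4.889752
  c_1 = sigma^2 theta_1 = 4 * (0.786) = 3.144
  c_2 = 0
Equations for k = 0 and k = 1 (AR order 1):
  gamma(0) = phi_1 gamma(1) + c_0
  gamma(1) = phi_1 gamma(0) + c_1
Substituting the second into the first: gamma(0) (1 - phi_1^2) = c_0 + phi_1 c_1, so
  gamma(0) = (c_0 + phi_1 c_1) / (1 - phi_1^2) = (4.889752 + (-0.503)(3.144)) / (1 - (-0.503)^2) = 3.30832 / 0.746991 = 4.428862.
  gamma(1) = phi_1 gamma(0) + c_1 = (-0.503)(4.428862) + (3.144) = 0.916282.
Therefore gamma(1) = 0.9163 (to 4 decimal places).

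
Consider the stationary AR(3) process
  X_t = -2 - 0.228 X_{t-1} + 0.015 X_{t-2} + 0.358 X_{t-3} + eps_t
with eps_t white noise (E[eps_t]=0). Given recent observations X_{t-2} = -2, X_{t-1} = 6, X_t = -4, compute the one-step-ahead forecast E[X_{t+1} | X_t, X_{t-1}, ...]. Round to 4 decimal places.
E[X_{t+1} \mid \mathcal F_t] = -1.7140

For an AR(p) model X_t = c + sum_i phi_i X_{t-i} + eps_t, the
one-step-ahead conditional mean is
  E[X_{t+1} | X_t, ...] = c + sum_i phi_i X_{t+1-i}.
Substitute known values:
  E[X_{t+1} | ...] = -2 + (-0.228) * (-4) + (0.015) * (6) + (0.358) * (-2)
                   = -1.7140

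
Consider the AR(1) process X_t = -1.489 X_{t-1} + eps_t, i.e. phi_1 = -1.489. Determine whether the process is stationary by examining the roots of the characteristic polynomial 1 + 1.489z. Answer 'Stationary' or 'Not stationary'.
\text{Not stationary}

The AR(p) characteristic polynomial is P(z) = 1 + 1.489z.
Stationarity requires all roots to lie outside the unit circle, i.e. |z| > 1 for every root.
This is linear in z: 1 + (1.489) z = 0  =>  z = -1/(1.489) = -0.671592,  |z| = 0.671592.
Moduli of all roots: 0.6716.
All moduli strictly greater than 1? No.
Verdict: Not stationary.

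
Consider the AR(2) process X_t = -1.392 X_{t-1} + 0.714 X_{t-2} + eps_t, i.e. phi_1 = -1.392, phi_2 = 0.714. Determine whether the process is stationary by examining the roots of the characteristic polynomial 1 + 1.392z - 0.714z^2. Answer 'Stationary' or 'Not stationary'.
\text{Not stationary}

The AR(p) characteristic polynomial is P(z) = 1 + 1.392z - 0.714z^2.
Stationarity requires all roots to lie outside the unit circle, i.e. |z| > 1 for every root.
Set 1 + (1.392) z + (-0.714) z^2 = 0, i.e. a z^2 + b z + c = 0 with a = -0.714, b = 1.392, c = 1.
Discriminant D = b^2 - 4ac = (1.392)^2 - 4*(-0.714)*1 = 1.937664 - (-2.856) = 4.793664.
D >= 0, so the roots are real: z = (-b +/- sqrt(D)) / (2a) = (-1.392 +/- 2.189444) / (-1.428).
  z_1 = (-1.392 + 2.189444) / (-1.428) = -0.5584,   |z_1| = 0.5584.
  z_2 = (-1.392 - 2.189444) / (-1.428) = 2.508,   |z_2| = 2.508.
Moduli of all roots: 0.5584, 2.5080.
All moduli strictly greater than 1? No.
Verdict: Not stationary.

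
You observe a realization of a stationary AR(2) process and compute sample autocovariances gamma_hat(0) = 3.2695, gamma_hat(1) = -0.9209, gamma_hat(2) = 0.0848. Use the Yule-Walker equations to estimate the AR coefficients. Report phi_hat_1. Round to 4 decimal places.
\hat\phi_{1} = -0.2980

The Yule-Walker equations for an AR(p) process read, in matrix form,
  Gamma_p phi = r_p,   with   (Gamma_p)_{ij} = gamma(|i - j|),
                       (r_p)_i = gamma(i),   i,j = 1..p.
Substitute the sample gammas (Toeplitz matrix and right-hand side of size 2):
  Gamma_p = [[3.2695, -0.9209], [-0.9209, 3.2695]]
  r_p     = [-0.9209, 0.0848]
Written out:
  3.2695 phi_1 - 0.9209 phi_2 = -0.9209
  -0.9209 phi_1 + 3.2695 phi_2 = 0.0848
Solve by Cramer's rule:
  det = gamma(0)^2 - gamma(1)^2 = (3.2695)^2 - (-0.9209)^2 = 10.68963025 - 0.84805681 = 9.84157344
  phi_hat_1 = [gamma(1) gamma(0) - gamma(1) gamma(2)] / det = [(-0.9209)(3.2695) - (-0.9209)(0.0848)] / 9.84157344 = -2.93279023 / 9.84157344 = -0.298
  phi_hat_2 = [gamma(0) gamma(2) - gamma(1)^2] / det = [(3.2695)(0.0848) - (-0.9209)^2] / 9.84157344 = -0.57080321 / 9.84157344 = -0.058
So phi_hat = [-0.2980, -0.0580].
Therefore phi_hat_1 = -0.2980.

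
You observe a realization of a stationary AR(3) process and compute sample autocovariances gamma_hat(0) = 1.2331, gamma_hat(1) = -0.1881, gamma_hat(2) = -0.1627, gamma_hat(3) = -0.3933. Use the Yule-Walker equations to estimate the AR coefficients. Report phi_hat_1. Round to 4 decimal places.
\hat\phi_{1} = -0.2380

The Yule-Walker equations for an AR(p) process read, in matrix form,
  Gamma_p phi = r_p,   with   (Gamma_p)_{ij} = gamma(|i - j|),
                       (r_p)_i = gamma(i),   i,j = 1..p.
Substitute the sample gammas (Toeplitz matrix and right-hand side of size 3):
  Gamma_p = [[1.2331, -0.1881, -0.1627], [-0.1881, 1.2331, -0.1881], [-0.1627, -0.1881, 1.2331]]
  r_p     = [-0.1881, -0.1627, -0.3933]
Written out (R1..R3):
  (R1) 1.2331 phi_1 - 0.1881 phi_2 - 0.1627 phi_3 = -0.1881
  (R2) -0.1881 phi_1 + 1.2331 phi_2 - 0.1881 phi_3 = -0.1627
  (R3) -0.1627 phi_1 - 0.1881 phi_2 + 1.2331 phi_3 = -0.3933
Gaussian elimination:
  R2 <- R2 - (-0.1881/1.2331) R1 = R2 - (-0.152542) R1:  1.204407 phi_2 - 0.212919 phi_3 = -0.191393
  R3 <- R3 - (-0.1627/1.2331) R1 = R3 - (-0.131944) R1:  -0.212919 phi_2 + 1.211633 phi_3 = -0.418119
  R3 <- R3 - (-0.212919/1.204407) R2 = R3 - (-0.176783) R2:  1.173992 phi_3 = -0.451954
Back-substitution:
  phi_hat_3 = -0.451954 / 1.173992 = -0.384972
  phi_hat_2 = (-0.191393 - (-0.212919)(-0.384972)) / 1.204407 = -0.226967
  phi_hat_1 = (-0.1881 - (-0.1881)(-0.226967) - (-0.1627)(-0.384972)) / 1.2331 = -0.237959
So phi_hat = [-0.2380, -0.2270, -0.3850].
Therefore phi_hat_1 = -0.2380.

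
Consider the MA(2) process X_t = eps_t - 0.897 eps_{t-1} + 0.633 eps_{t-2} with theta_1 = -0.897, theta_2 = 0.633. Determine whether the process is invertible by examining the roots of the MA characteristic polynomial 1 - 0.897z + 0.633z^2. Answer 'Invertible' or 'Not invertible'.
\text{Invertible}

The MA(q) characteristic polynomial is P(z) = 1 - 0.897z + 0.633z^2.
Invertibility requires all roots to lie outside the unit circle, i.e. |z| > 1 for every root.
Set 1 + (-0.897) z + (0.633) z^2 = 0, i.e. a z^2 + b z + c = 0 with a = 0.633, b = -0.897, c = 1.
Discriminant D = b^2 - 4ac = (-0.897)^2 - 4*(0.633)*1 = 0.804609 - (2.532) = -1.727391.
D < 0, so the roots are the complex-conjugate pair z = (-b +/- i sqrt(-D)) / (2a) = 0.7085 +/- 1.0382i.
For a conjugate pair |z|^2 = z * conj(z) = (product of roots) = c/a = 1/(0.633) = 1.579779, so |z| = sqrt(1.579779) = 1.2569 for both roots.
Moduli of all roots: 1.2569, 1.2569.
All moduli strictly greater than 1? Yes.
Verdict: Invertible.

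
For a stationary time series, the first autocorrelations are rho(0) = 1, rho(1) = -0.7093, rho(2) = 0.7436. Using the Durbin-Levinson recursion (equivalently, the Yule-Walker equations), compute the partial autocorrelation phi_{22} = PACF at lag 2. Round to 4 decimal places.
\phi_{22} = 0.4840

The PACF at lag k is phi_{kk}, the last component of the solution
to the Yule-Walker system G_k phi = r_k where
  (G_k)_{ij} = rho(|i - j|), (r_k)_i = rho(i), i,j = 1..k.
Equivalently, Durbin-Levinson gives phi_{kk} iteratively:
  phi_{11} = rho(1)
  phi_{kk} = [rho(k) - sum_{j=1..k-1} phi_{k-1,j} rho(k-j)]
            / [1 - sum_{j=1..k-1} phi_{k-1,j} rho(j)],
  phi_{k,j} = phi_{k-1,j} - phi_{kk} phi_{k-1,k-j},  j = 1..k-1.
Step k = 1:
  phi_11 = rho(1) = -0.7093.
Step k = 2:
  phi_22 = [rho(2) - phi_11 rho(1)] / [1 - phi_11 rho(1)] = [0.7436 - (-0.7093)(-0.7093)] / [1 - (-0.7093)(-0.7093)]
         = 0.24049351 / 0.49689351 = 0.484.
Therefore phi_{22} = 0.4840.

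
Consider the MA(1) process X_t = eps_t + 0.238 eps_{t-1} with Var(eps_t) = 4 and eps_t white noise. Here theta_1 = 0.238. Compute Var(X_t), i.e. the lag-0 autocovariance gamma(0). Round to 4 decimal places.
\gamma(0) = 4.2266

For an MA(q) process X_t = eps_t + sum_i theta_i eps_{t-i} with
Var(eps_t) = sigma^2, the variance is
  gamma(0) = sigma^2 * (1 + sum_i theta_i^2).
  sum_i theta_i^2 = (0.238)^2 = 0.056644.
  gamma(0) = 4 * (1 + 0.056644) = 4 * 1.056644 = 4.226576, which rounds to 4.2266.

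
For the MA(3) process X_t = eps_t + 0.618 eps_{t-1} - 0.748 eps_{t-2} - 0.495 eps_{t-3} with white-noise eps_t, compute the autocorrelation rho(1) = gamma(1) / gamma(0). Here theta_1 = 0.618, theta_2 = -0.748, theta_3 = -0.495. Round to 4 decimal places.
\rho(1) = 0.2406

For an MA(q) process with theta_0 = 1, the autocovariance is
  gamma(k) = sigma^2 * sum_{i=0..q-k} theta_i * theta_{i+k},
and rho(k) = gamma(k) / gamma(0). Sigma^2 cancels.
  numerator   = (1)*(0.618) + (0.618)*(-0.748) + (-0.748)*(-0.495) = 0.525996.
  denominator = (1)^2 + (0.618)^2 + (-0.748)^2 + (-0.495)^2 = 2.186453.
  rho(1) = 0.525996 / 2.186453 = 0.2406.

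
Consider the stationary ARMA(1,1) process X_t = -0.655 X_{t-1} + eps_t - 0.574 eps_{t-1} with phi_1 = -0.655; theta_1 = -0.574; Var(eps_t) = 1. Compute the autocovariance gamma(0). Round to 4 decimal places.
\gamma(0) = 3.6454

Multiply the model equation by X_{t-k} and take expectations. With theta_0 = psi_0 = 1 and psi_j the MA(infinity) weights, this gives
  gamma(k) - sum_i phi_i gamma(k-i) = c_k,
  c_k = sigma^2 * sum_{j=k..q} theta_j psi_{j-k}   (c_k = 0 for k > q),
using gamma(-m) = gamma(m).
psi-weights needed (psi_j = theta_j + sum_i phi_i psi_{j-i}):
  psi_1 = theta_1 + phi_1 = -0.574 + (-0.655) = -1.229
Right-hand sides:
  c_0 = sigma^2 (1 + theta_1 psi_1) = 1 * (1 + (-0.574)(-1.229)) = 1 * 1.705446 = 1.705446
  c_1 = sigma^2 theta_1 = 1 * (-0.574) = -0.574
  c_2 = 0
Equations for k = 0 and k = 1 (AR order 1):
  gamma(0) = phi_1 gamma(1) + c_0
  gamma(1) = phi_1 gamma(0) + c_1
Substituting the second into the first: gamma(0) (1 - phi_1^2) = c_0 + phi_1 c_1, so
  gamma(0) = (c_0 + phi_1 c_1) / (1 - phi_1^2) = (1.705446 + (-0.655)(-0.574)) / (1 - (-0.655)^2) = 2.081416 / 0.570975 = 3.645372.
Therefore gamma(0) = 3.6454 (to 4 decimal places).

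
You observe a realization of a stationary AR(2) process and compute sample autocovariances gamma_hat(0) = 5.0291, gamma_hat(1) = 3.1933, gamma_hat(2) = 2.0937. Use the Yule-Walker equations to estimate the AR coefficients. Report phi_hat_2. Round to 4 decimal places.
\hat\phi_{2} = 0.0220

The Yule-Walker equations for an AR(p) process read, in matrix form,
  Gamma_p phi = r_p,   with   (Gamma_p)_{ij} = gamma(|i - j|),
                       (r_p)_i = gamma(i),   i,j = 1..p.
Substitute the sample gammas (Toeplitz matrix and right-hand side of size 2):
  Gamma_p = [[5.0291, 3.1933], [3.1933, 5.0291]]
  r_p     = [3.1933, 2.0937]
Written out:
  5.0291 phi_1 + 3.1933 phi_2 = 3.1933
  3.1933 phi_1 + 5.0291 phi_2 = 2.0937
Solve by Cramer's rule:
  det = gamma(0)^2 - gamma(1)^2 = (5.0291)^2 - (3.1933)^2 = 25.29184681 - 10.19716489 = 15.09468192
  phi_hat_1 = [gamma(1) gamma(0) - gamma(1) gamma(2)] / det = [(3.1933)(5.0291) - (3.1933)(2.0937)] / 15.09468192 = 9.37361282 / 15.09468192 = 0.621
  phi_hat_2 = [gamma(0) gamma(2) - gamma(1)^2] / det = [(5.0291)(2.0937) - (3.1933)^2] / 15.09468192 = 0.33226178 / 15.09468192 = 0.022
So phi_hat = [0.6210, 0.0220].
Therefore phi_hat_2 = 0.0220.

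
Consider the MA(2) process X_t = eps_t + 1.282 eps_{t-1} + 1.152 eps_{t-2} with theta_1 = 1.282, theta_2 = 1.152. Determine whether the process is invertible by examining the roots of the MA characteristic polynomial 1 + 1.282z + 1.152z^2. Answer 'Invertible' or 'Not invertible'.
\text{Not invertible}

The MA(q) characteristic polynomial is P(z) = 1 + 1.282z + 1.152z^2.
Invertibility requires all roots to lie outside the unit circle, i.e. |z| > 1 for every root.
Set 1 + (1.282) z + (1.152) z^2 = 0, i.e. a z^2 + b z + c = 0 with a = 1.152, b = 1.282, c = 1.
Discriminant D = b^2 - 4ac = (1.282)^2 - 4*(1.152)*1 = 1.643524 - (4.608) = -2.964476.
D < 0, so the roots are the complex-conjugate pair z = (-b +/- i sqrt(-D)) / (2a) = -0.5564 +/- 0.7473i.
For a conjugate pair |z|^2 = z * conj(z) = (product of roots) = c/a = 1/(1.152) = 0.868056, so |z| = sqrt(0.868056) = 0.9317 for both roots.
Moduli of all roots: 0.9317, 0.9317.
All moduli strictly greater than 1? No.
Verdict: Not invertible.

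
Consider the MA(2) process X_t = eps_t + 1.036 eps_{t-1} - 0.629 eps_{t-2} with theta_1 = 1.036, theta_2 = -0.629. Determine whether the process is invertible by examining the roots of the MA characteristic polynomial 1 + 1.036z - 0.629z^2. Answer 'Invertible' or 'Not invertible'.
\text{Not invertible}

The MA(q) characteristic polynomial is P(z) = 1 + 1.036z - 0.629z^2.
Invertibility requires all roots to lie outside the unit circle, i.e. |z| > 1 for every root.
Set 1 + (1.036) z + (-0.629) z^2 = 0, i.e. a z^2 + b z + c = 0 with a = -0.629, b = 1.036, c = 1.
Discriminant D = b^2 - 4ac = (1.036)^2 - 4*(-0.629)*1 = 1.073296 - (-2.516) = 3.589296.
D >= 0, so the roots are real: z = (-b +/- sqrt(D)) / (2a) = (-1.036 +/- 1.894544) / (-1.258).
  z_1 = (-1.036 + 1.894544) / (-1.258) = -0.6825,   |z_1| = 0.6825.
  z_2 = (-1.036 - 1.894544) / (-1.258) = 2.3295,   |z_2| = 2.3295.
Moduli of all roots: 0.6825, 2.3295.
All moduli strictly greater than 1? No.
Verdict: Not invertible.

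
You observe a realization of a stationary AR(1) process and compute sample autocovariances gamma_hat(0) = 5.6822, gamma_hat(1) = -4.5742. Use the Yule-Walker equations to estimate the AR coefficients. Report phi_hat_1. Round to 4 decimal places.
\hat\phi_{1} = -0.8050

The Yule-Walker equations for an AR(p) process read, in matrix form,
  Gamma_p phi = r_p,   with   (Gamma_p)_{ij} = gamma(|i - j|),
                       (r_p)_i = gamma(i),   i,j = 1..p.
Substitute the sample gammas (Toeplitz matrix and right-hand side of size 1):
  Gamma_p = [[5.6822]]
  r_p     = [-4.5742]
With p = 1 this is the single equation gamma(0) phi_1 = gamma(1):
  phi_hat_1 = gamma(1) / gamma(0) = -4.5742 / 5.6822 = -0.8050.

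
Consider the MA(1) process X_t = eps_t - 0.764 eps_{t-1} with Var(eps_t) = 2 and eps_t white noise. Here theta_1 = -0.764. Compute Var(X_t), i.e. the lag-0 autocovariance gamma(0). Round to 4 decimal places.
\gamma(0) = 3.1674

For an MA(q) process X_t = eps_t + sum_i theta_i eps_{t-i} with
Var(eps_t) = sigma^2, the variance is
  gamma(0) = sigma^2 * (1 + sum_i theta_i^2).
  sum_i theta_i^2 = (-0.764)^2 = 0.583696.
  gamma(0) = 2 * (1 + 0.583696) = 2 * 1.583696 = 3.167392, which rounds to 3.1674.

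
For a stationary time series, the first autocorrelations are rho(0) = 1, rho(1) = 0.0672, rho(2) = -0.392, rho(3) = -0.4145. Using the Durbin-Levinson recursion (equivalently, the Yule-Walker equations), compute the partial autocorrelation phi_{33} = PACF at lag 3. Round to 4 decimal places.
\phi_{33} = -0.4190

The PACF at lag k is phi_{kk}, the last component of the solution
to the Yule-Walker system G_k phi = r_k where
  (G_k)_{ij} = rho(|i - j|), (r_k)_i = rho(i), i,j = 1..k.
Equivalently, Durbin-Levinson gives phi_{kk} iteratively:
  phi_{11} = rho(1)
  phi_{kk} = [rho(k) - sum_{j=1..k-1} phi_{k-1,j} rho(k-j)]
            / [1 - sum_{j=1..k-1} phi_{k-1,j} rho(j)],
  phi_{k,j} = phi_{k-1,j} - phi_{kk} phi_{k-1,k-j},  j = 1..k-1.
Step k = 1:
  phi_11 = rho(1) = 0.0672.
Step k = 2:
  phi_22 = [rho(2) - phi_11 rho(1)] / [1 - phi_11 rho(1)] = [-0.392 - (0.0672)(0.0672)] / [1 - (0.0672)(0.0672)]
         = -0.39651584 / 0.99548416 = -0.398315.
  Update: phi_21 = phi_11 - phi_22 phi_11 = 0.0672 - (-0.398315)(0.0672) = 0.093967.
Step k = 3:
  phi_33 = [rho(3) - phi_21 rho(2) - phi_22 rho(1)] / [1 - phi_21 rho(1) - phi_22 rho(2)]
    numerator   = -0.4145 - (0.093967)(-0.392) - (-0.398315)(0.0672) = -0.3508983
    denominator = 1 - (0.093967)(0.0672) - (-0.398315)(-0.392) = 0.83754613
  phi_33 = -0.3508983 / 0.83754613 = -0.419.
Therefore phi_{33} = -0.4190.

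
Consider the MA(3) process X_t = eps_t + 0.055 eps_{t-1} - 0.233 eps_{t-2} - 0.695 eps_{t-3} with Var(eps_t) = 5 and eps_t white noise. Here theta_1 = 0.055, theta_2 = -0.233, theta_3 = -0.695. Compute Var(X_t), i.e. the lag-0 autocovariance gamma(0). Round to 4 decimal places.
\gamma(0) = 7.7017

For an MA(q) process X_t = eps_t + sum_i theta_i eps_{t-i} with
Var(eps_t) = sigma^2, the variance is
  gamma(0) = sigma^2 * (1 + sum_i theta_i^2).
  sum_i theta_i^2 = (0.055)^2 + (-0.233)^2 + (-0.695)^2 = 0.003025 + 0.054289 + 0.483025 = 0.540339.
  gamma(0) = 5 * (1 + 0.540339) = 5 * 1.540339 = 7.701695, which rounds to 7.7017.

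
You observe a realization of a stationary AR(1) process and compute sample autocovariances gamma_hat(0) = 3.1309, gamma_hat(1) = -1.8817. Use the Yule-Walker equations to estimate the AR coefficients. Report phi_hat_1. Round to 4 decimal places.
\hat\phi_{1} = -0.6010

The Yule-Walker equations for an AR(p) process read, in matrix form,
  Gamma_p phi = r_p,   with   (Gamma_p)_{ij} = gamma(|i - j|),
                       (r_p)_i = gamma(i),   i,j = 1..p.
Substitute the sample gammas (Toeplitz matrix and right-hand side of size 1):
  Gamma_p = [[3.1309]]
  r_p     = [-1.8817]
With p = 1 this is the single equation gamma(0) phi_1 = gamma(1):
  phi_hat_1 = gamma(1) / gamma(0) = -1.8817 / 3.1309 = -0.6010.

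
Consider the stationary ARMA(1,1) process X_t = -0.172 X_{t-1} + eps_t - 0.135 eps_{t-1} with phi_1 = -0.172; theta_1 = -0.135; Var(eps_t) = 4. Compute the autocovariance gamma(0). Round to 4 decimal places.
\gamma(0) = 4.3885

Multiply the model equation by X_{t-k} and take expectations. With theta_0 = psi_0 = 1 and psi_j the MA(infinity) weights, this gives
  gamma(k) - sum_i phi_i gamma(k-i) = c_k,
  c_k = sigma^2 * sum_{j=k..q} theta_j psi_{j-k}   (c_k = 0 for k > q),
using gamma(-m) = gamma(m).
psi-weights needed (psi_j = theta_j + sum_i phi_i psi_{j-i}):
  psi_1 = theta_1 + phi_1 = -0.135 + (-0.172) = -0.307
Right-hand sides:
  c_0 = sigma^2 (1 + theta_1 psi_1) = 4 * (1 + (-0.135)(-0.307)) = 4 * 1.041445 = 4.16578
  c_1 = sigma^2 theta_1 = 4 * (-0.135) = -0.54
  c_2 = 0
Equations for k = 0 and k = 1 (AR order 1):
  gamma(0) = phi_1 gamma(1) + c_0
  gamma(1) = phi_1 gamma(0) + c_1
Substituting the second into the first: gamma(0) (1 - phi_1^2) = c_0 + phi_1 c_1, so
  gamma(0) = (c_0 + phi_1 c_1) / (1 - phi_1^2) = (4.16578 + (-0.172)(-0.54)) / (1 - (-0.172)^2) = 4.25866 / 0.970416 = 4.388489.
Therefore gamma(0) = 4.3885 (to 4 decimal places).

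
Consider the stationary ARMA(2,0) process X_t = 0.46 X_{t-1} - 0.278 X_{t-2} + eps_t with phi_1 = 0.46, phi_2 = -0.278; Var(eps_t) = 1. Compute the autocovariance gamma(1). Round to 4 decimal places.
\gamma(1) = 0.4481

Multiply the model equation by X_{t-k} and take expectations. With theta_0 = psi_0 = 1 and psi_j the MA(infinity) weights, this gives
  gamma(k) - sum_i phi_i gamma(k-i) = c_k,
  c_k = sigma^2 * sum_{j=k..q} theta_j psi_{j-k}   (c_k = 0 for k > q),
using gamma(-m) = gamma(m).
Pure AR (q = 0): c_0 = sigma^2 = 1, c_k = 0 for k >= 1.
Equations for k = 0, 1, 2 (AR order 2, c_2 = 0):
  (E0) gamma(0) = phi_1 gamma(1) + phi_2 gamma(2) + c_0
  (E1) gamma(1) = phi_1 gamma(0) + phi_2 gamma(1) + c_1
  (E2) gamma(2) = phi_1 gamma(1) + phi_2 gamma(0)
From (E1): gamma(1) = A gamma(0) + B with
  A = phi_1 / (1 - phi_2) = 0.46 / 1.278 = 0.359937,   B = c_1 / (1 - phi_2) = 0 / 1.278 = 0.
Insert (E2) into (E0): gamma(0) (1 - phi_2^2) = phi_1 (1 + phi_2) gamma(1) + c_0.
  phi_1 (1 + phi_2) = (0.46)(0.722) = 0.33212,   1 - phi_2^2 = 0.922716.
Replace gamma(1) by A gamma(0) + B and collect gamma(0):
  gamma(0) [0.922716 - (0.33212)(0.359937)] = c_0 = 1
  gamma(0) * 0.803174 = 1
  gamma(0) = 1 / 0.803174 = 1.245061.
  gamma(1) = A gamma(0) = (0.359937)(1.245061) = 0.448144.
Therefore gamma(1) = 0.4481 (to 4 decimal places).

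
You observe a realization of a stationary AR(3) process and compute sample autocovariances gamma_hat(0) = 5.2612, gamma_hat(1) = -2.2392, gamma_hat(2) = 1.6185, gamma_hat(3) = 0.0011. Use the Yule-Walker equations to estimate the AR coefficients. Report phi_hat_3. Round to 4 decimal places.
\hat\phi_{3} = 0.2210

The Yule-Walker equations for an AR(p) process read, in matrix form,
  Gamma_p phi = r_p,   with   (Gamma_p)_{ij} = gamma(|i - j|),
                       (r_p)_i = gamma(i),   i,j = 1..p.
Substitute the sample gammas (Toeplitz matrix and right-hand side of size 3):
  Gamma_p = [[5.2612, -2.2392, 1.6185], [-2.2392, 5.2612, -2.2392], [1.6185, -2.2392, 5.2612]]
  r_p     = [-2.2392, 1.6185, 0.0011]
Written out (R1..R3):
  (R1) 5.2612 phi_1 - 2.2392 phi_2 + 1.6185 phi_3 = -2.2392
  (R2) -2.2392 phi_1 + 5.2612 phi_2 - 2.2392 phi_3 = 1.6185
  (R3) 1.6185 phi_1 - 2.2392 phi_2 + 5.2612 phi_3 = 0.0011
Gaussian elimination:
  R2 <- R2 - (-2.2392/5.2612) R1 = R2 - (-0.425606) R1:  4.308182 phi_2 - 1.550356 phi_3 = 0.665482
  R3 <- R3 - (1.6185/5.2612) R1 = R3 - (0.307629) R1:  -1.550356 phi_2 + 4.763302 phi_3 = 0.689944
  R3 <- R3 - (-1.550356/4.308182) R2 = R3 - (-0.359863) R2:  4.205386 phi_3 = 0.929426
Back-substitution:
  phi_hat_3 = 0.929426 / 4.205386 = 0.221009
  phi_hat_2 = (0.665482 - (-1.550356)(0.221009)) / 4.308182 = 0.234002
  phi_hat_1 = (-2.2392 - (-2.2392)(0.234002) - (1.6185)(0.221009)) / 5.2612 = -0.394002
So phi_hat = [-0.3940, 0.2340, 0.2210].
Therefore phi_hat_3 = 0.2210.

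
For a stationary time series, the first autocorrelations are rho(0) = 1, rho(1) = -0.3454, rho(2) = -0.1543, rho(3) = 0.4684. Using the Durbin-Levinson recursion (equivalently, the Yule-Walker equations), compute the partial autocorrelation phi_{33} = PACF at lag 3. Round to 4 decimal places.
\phi_{33} = 0.3660

The PACF at lag k is phi_{kk}, the last component of the solution
to the Yule-Walker system G_k phi = r_k where
  (G_k)_{ij} = rho(|i - j|), (r_k)_i = rho(i), i,j = 1..k.
Equivalently, Durbin-Levinson gives phi_{kk} iteratively:
  phi_{11} = rho(1)
  phi_{kk} = [rho(k) - sum_{j=1..k-1} phi_{k-1,j} rho(k-j)]
            / [1 - sum_{j=1..k-1} phi_{k-1,j} rho(j)],
  phi_{k,j} = phi_{k-1,j} - phi_{kk} phi_{k-1,k-j},  j = 1..k-1.
Step k = 1:
  phi_11 = rho(1) = -0.3454.
Step k = 2:
  phi_22 = [rho(2) - phi_11 rho(1)] / [1 - phi_11 rho(1)] = [-0.1543 - (-0.3454)(-0.3454)] / [1 - (-0.3454)(-0.3454)]
         = -0.27360116 / 0.88069884 = -0.310664.
  Update: phi_21 = phi_11 - phi_22 phi_11 = -0.3454 - (-0.310664)(-0.3454) = -0.452703.
Step k = 3:
  phi_33 = [rho(3) - phi_21 rho(2) - phi_22 rho(1)] / [1 - phi_21 rho(1) - phi_22 rho(2)]
    numerator   = 0.4684 - (-0.452703)(-0.1543) - (-0.310664)(-0.3454) = 0.29124465
    denominator = 1 - (-0.452703)(-0.3454) - (-0.310664)(-0.1543) = 0.79570089
  phi_33 = 0.29124465 / 0.79570089 = 0.366.
Therefore phi_{33} = 0.3660.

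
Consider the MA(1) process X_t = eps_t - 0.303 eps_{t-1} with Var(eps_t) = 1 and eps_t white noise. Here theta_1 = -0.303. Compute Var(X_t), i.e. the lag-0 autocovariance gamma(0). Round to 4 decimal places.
\gamma(0) = 1.0918

For an MA(q) process X_t = eps_t + sum_i theta_i eps_{t-i} with
Var(eps_t) = sigma^2, the variance is
  gamma(0) = sigma^2 * (1 + sum_i theta_i^2).
  sum_i theta_i^2 = (-0.303)^2 = 0.091809.
  gamma(0) = 1 * (1 + 0.091809) = 1 * 1.091809 = 1.091809, which rounds to 1.0918.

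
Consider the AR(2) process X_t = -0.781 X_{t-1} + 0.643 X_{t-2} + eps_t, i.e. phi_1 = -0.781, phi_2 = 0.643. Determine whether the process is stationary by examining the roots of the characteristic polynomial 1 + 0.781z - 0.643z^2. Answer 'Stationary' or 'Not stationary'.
\text{Not stationary}

The AR(p) characteristic polynomial is P(z) = 1 + 0.781z - 0.643z^2.
Stationarity requires all roots to lie outside the unit circle, i.e. |z| > 1 for every root.
Set 1 + (0.781) z + (-0.643) z^2 = 0, i.e. a z^2 + b z + c = 0 with a = -0.643, b = 0.781, c = 1.
Discriminant D = b^2 - 4ac = (0.781)^2 - 4*(-0.643)*1 = 0.609961 - (-2.572) = 3.181961.
D >= 0, so the roots are real: z = (-b +/- sqrt(D)) / (2a) = (-0.781 +/- 1.783805) / (-1.286).
  z_1 = (-0.781 + 1.783805) / (-1.286) = -0.7798,   |z_1| = 0.7798.
  z_2 = (-0.781 - 1.783805) / (-1.286) = 1.9944,   |z_2| = 1.9944.
Moduli of all roots: 0.7798, 1.9944.
All moduli strictly greater than 1? No.
Verdict: Not stationary.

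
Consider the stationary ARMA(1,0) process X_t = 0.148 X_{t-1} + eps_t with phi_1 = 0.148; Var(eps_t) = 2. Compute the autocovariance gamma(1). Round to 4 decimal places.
\gamma(1) = 0.3026

Multiply the model equation by X_{t-k} and take expectations. With theta_0 = psi_0 = 1 and psi_j the MA(infinity) weights, this gives
  gamma(k) - sum_i phi_i gamma(k-i) = c_k,
  c_k = sigma^2 * sum_{j=k..q} theta_j psi_{j-k}   (c_k = 0 for k > q),
using gamma(-m) = gamma(m).
Pure AR (q = 0): c_0 = sigma^2 = 2, c_k = 0 for k >= 1.
Equations for k = 0 and k = 1 (AR order 1):
  gamma(0) = phi_1 gamma(1) + c_0
  gamma(1) = phi_1 gamma(0) + c_1
Substituting the second into the first: gamma(0) (1 - phi_1^2) = c_0 + phi_1 c_1, so
  gamma(0) = c_0 / (1 - phi_1^2) = 2 / (1 - (0.148)^2) = 2 / 0.978096 = 2.044789.
  gamma(1) = phi_1 gamma(0) = (0.148)(2.044789) = 0.302629.
Therefore gamma(1) = 0.3026 (to 4 decimal places).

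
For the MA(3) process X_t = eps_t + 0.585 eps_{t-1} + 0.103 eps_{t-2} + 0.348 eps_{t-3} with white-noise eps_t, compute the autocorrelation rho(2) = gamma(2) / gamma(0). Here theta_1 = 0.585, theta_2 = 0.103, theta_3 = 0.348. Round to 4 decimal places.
\rho(2) = 0.2080

For an MA(q) process with theta_0 = 1, the autocovariance is
  gamma(k) = sigma^2 * sum_{i=0..q-k} theta_i * theta_{i+k},
and rho(k) = gamma(k) / gamma(0). Sigma^2 cancels.
  numerator   = (1)*(0.103) + (0.585)*(0.348) = 0.30658.
  denominator = (1)^2 + (0.585)^2 + (0.103)^2 + (0.348)^2 = 1.473938.
  rho(2) = 0.30658 / 1.473938 = 0.2080.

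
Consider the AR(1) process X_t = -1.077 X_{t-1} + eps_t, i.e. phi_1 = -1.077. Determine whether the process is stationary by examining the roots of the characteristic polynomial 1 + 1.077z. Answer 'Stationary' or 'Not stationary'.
\text{Not stationary}

The AR(p) characteristic polynomial is P(z) = 1 + 1.077z.
Stationarity requires all roots to lie outside the unit circle, i.e. |z| > 1 for every root.
This is linear in z: 1 + (1.077) z = 0  =>  z = -1/(1.077) = -0.928505,  |z| = 0.928505.
Moduli of all roots: 0.9285.
All moduli strictly greater than 1? No.
Verdict: Not stationary.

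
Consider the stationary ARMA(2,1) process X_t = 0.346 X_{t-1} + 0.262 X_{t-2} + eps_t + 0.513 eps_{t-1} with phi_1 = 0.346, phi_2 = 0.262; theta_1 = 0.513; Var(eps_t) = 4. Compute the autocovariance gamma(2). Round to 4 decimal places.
\gamma(2) = 5.0351

Multiply the model equation by X_{t-k} and take expectations. With theta_0 = psi_0 = 1 and psi_j the MA(infinity) weights, this gives
  gamma(k) - sum_i phi_i gamma(k-i) = c_k,
  c_k = sigma^2 * sum_{j=k..q} theta_j psi_{j-k}   (c_k = 0 for k > q),
using gamma(-m) = gamma(m).
psi-weights needed (psi_j = theta_j + sum_i phi_i psi_{j-i}):
  psi_1 = theta_1 + phi_1 = 0.513 + (0.346) = 0.859
Right-hand sides:
  c_0 = sigma^2 (1 + theta_1 psi_1) = 4 * (1 + (0.513)(0.859)) = 4 * 1.440667 = 5.762668
  c_1 = sigma^2 theta_1 = 4 * (0.513) = 2.052
  c_2 = 0
Equations for k = 0, 1, 2 (AR order 2, c_2 = 0):
  (E0) gamma(0) = phi_1 gamma(1) + phi_2 gamma(2) + c_0
  (E1) gamma(1) = phi_1 gamma(0) + phi_2 gamma(1) + c_1
  (E2) gamma(2) = phi_1 gamma(1) + phi_2 gamma(0)
From (E1): gamma(1) = A gamma(0) + B with
  A = phi_1 / (1 - phi_2) = 0.346 / 0.738 = 0.468835,   B = c_1 / (1 - phi_2) = 2.052 / 0.738 = 2.780488.
Insert (E2) into (E0): gamma(0) (1 - phi_2^2) = phi_1 (1 + phi_2) gamma(1) + c_0.
  phi_1 (1 + phi_2) = (0.346)(1.262) = 0.436652,   1 - phi_2^2 = 0.931356.
Replace gamma(1) by A gamma(0) + B and collect gamma(0):
  gamma(0) [0.931356 - (0.436652)(0.468835)] = (0.436652)(2.780488) + 5.762668
  gamma(0) * 0.726638 = 6.976774
  gamma(0) = 6.976774 / 0.726638 = 9.601438.
  gamma(1) = A gamma(0) + B = (0.468835)(9.601438) + (2.780488) = 7.281975.
  gamma(2) = phi_1 gamma(1) + phi_2 gamma(0) = (0.346)(7.281975) + (0.262)(9.601438) = 5.03514.
Therefore gamma(2) = 5.0351 (to 4 decimal places).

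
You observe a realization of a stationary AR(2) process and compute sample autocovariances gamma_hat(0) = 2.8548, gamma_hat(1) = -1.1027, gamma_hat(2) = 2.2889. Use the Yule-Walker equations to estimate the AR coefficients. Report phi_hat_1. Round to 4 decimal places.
\hat\phi_{1} = -0.0900

The Yule-Walker equations for an AR(p) process read, in matrix form,
  Gamma_p phi = r_p,   with   (Gamma_p)_{ij} = gamma(|i - j|),
                       (r_p)_i = gamma(i),   i,j = 1..p.
Substitute the sample gammas (Toeplitz matrix and right-hand side of size 2):
  Gamma_p = [[2.8548, -1.1027], [-1.1027, 2.8548]]
  r_p     = [-1.1027, 2.2889]
Written out:
  2.8548 phi_1 - 1.1027 phi_2 = -1.1027
  -1.1027 phi_1 + 2.8548 phi_2 = 2.2889
Solve by Cramer's rule:
  det = gamma(0)^2 - gamma(1)^2 = (2.8548)^2 - (-1.1027)^2 = 8.14988304 - 1.21594729 = 6.93393575
  phi_hat_1 = [gamma(1) gamma(0) - gamma(1) gamma(2)] / det = [(-1.1027)(2.8548) - (-1.1027)(2.2889)] / 6.93393575 = -0.62401793 / 6.93393575 = -0.09
  phi_hat_2 = [gamma(0) gamma(2) - gamma(1)^2] / det = [(2.8548)(2.2889) - (-1.1027)^2] / 6.93393575 = 5.31840443 / 6.93393575 = 0.767
So phi_hat = [-0.0900, 0.7670].
Therefore phi_hat_1 = -0.0900.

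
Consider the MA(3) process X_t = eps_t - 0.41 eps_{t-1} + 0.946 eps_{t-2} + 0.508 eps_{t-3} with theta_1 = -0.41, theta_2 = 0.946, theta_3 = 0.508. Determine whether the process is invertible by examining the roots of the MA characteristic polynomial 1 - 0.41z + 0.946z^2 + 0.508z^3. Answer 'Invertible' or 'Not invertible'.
\text{Not invertible}

The MA(q) characteristic polynomial is P(z) = 1 - 0.41z + 0.946z^2 + 0.508z^3.
Invertibility requires all roots to lie outside the unit circle, i.e. |z| > 1 for every root.
Degree 3: look for a simple real root z0 first, then factor out (1 - z/z0) and solve the remaining quadratic.
Testing z0 = -2.5: P(-2.5) = 1 + (-0.41)(-2.5) + (0.946)(-2.5)^2 + (0.508)(-2.5)^3
  = 1 + (1.025) + (5.9125) + (-7.9375) = 0.  So z_0 = -2.5 is a root, |z_0| = 2.5.
Divide out the factor (1 + 0.4 z) = (1 - z/z0) (since 1/z0 = -0.4):
  P(z) = (1 + 0.4 z)(1 + (-0.81) z + (1.27) z^2)
  [check: z-coef -0.81 - (-0.4) = -0.41; z^2-coef 1.27 - (-0.4)(-0.81) = 0.946; z^3-coef -(-0.4)(1.27) = 0.508.]
Remaining roots from the quadratic factor 1 + (-0.81) z + (1.27) z^2:
  Set 1 + (-0.81) z + (1.27) z^2 = 0, i.e. a z^2 + b z + c = 0 with a = 1.27, b = -0.81, c = 1.
  Discriminant D = b^2 - 4ac = (-0.81)^2 - 4*(1.27)*1 = 0.6561 - (5.08) = -4.4239.
  D < 0, so the roots are the complex-conjugate pair z = (-b +/- i sqrt(-D)) / (2a) = 0.3189 +/- 0.8281i.
  For a conjugate pair |z|^2 = z * conj(z) = (product of roots) = c/a = 1/(1.27) = 0.787402, so |z| = sqrt(0.787402) = 0.8874 for both roots.
Moduli of all roots: 2.5000, 0.8874, 0.8874.
All moduli strictly greater than 1? No.
Verdict: Not invertible.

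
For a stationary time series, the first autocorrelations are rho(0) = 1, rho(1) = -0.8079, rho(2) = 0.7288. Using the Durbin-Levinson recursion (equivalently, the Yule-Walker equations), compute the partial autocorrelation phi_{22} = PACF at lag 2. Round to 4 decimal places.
\phi_{22} = 0.2191

The PACF at lag k is phi_{kk}, the last component of the solution
to the Yule-Walker system G_k phi = r_k where
  (G_k)_{ij} = rho(|i - j|), (r_k)_i = rho(i), i,j = 1..k.
Equivalently, Durbin-Levinson gives phi_{kk} iteratively:
  phi_{11} = rho(1)
  phi_{kk} = [rho(k) - sum_{j=1..k-1} phi_{k-1,j} rho(k-j)]
            / [1 - sum_{j=1..k-1} phi_{k-1,j} rho(j)],
  phi_{k,j} = phi_{k-1,j} - phi_{kk} phi_{k-1,k-j},  j = 1..k-1.
Step k = 1:
  phi_11 = rho(1) = -0.8079.
Step k = 2:
  phi_22 = [rho(2) - phi_11 rho(1)] / [1 - phi_11 rho(1)] = [0.7288 - (-0.8079)(-0.8079)] / [1 - (-0.8079)(-0.8079)]
         = 0.07609759 / 0.34729759 = 0.2191.
Therefore phi_{22} = 0.2191.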